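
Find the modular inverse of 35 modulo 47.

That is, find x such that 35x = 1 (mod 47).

Step 1: We need x such that 35 * x = 1 (mod 47).
Step 2: Using the extended Euclidean algorithm or trial:
  35 * 43 = 1505 = 32 * 47 + 1.
Step 3: Since 1505 mod 47 = 1, the inverse is x = 43.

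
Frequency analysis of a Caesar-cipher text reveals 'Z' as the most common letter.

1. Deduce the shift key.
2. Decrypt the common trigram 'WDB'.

Step 1: In English, 'E' is the most frequent letter (12.7%).
Step 2: The most frequent ciphertext letter is 'Z' (position 25).
Step 3: Shift = (25 - 4) mod 26 = 21.
Step 4: Decrypt 'WDB' by shifting back 21:
  W -> B
  D -> I
  B -> G
Step 5: 'WDB' decrypts to 'BIG'.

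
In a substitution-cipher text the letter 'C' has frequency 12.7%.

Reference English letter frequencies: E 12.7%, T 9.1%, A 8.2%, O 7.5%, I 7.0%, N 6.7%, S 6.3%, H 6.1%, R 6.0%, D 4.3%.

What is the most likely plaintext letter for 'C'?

Step 1: The observed frequency is 12.7%.
Step 2: Compare with English frequencies:
  E: 12.7% (difference: 0.0%) <-- closest
  T: 9.1% (difference: 3.6%)
  A: 8.2% (difference: 4.5%)
  O: 7.5% (difference: 5.2%)
  I: 7.0% (difference: 5.7%)
  N: 6.7% (difference: 6.0%)
  S: 6.3% (difference: 6.4%)
  H: 6.1% (difference: 6.6%)
  R: 6.0% (difference: 6.7%)
  D: 4.3% (difference: 8.4%)
Step 3: 'C' most likely represents 'E' (frequency 12.7%).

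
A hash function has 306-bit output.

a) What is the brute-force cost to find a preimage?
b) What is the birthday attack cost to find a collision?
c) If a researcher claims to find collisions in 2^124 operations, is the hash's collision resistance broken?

Step 1: Preimage resistance requires brute-force of 2^306 operations.
Step 2: Collision resistance (birthday bound) = 2^(306/2) = 2^153.
Step 3: The claimed attack costs 2^124 operations.
Step 4: Since 2^124 < 2^153, the claimed attack beats the generic birthday bound, so collision resistance is broken.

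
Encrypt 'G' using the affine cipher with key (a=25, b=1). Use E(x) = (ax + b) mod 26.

Step 1: Convert 'G' to number: x = 6.
Step 2: E(6) = (25 * 6 + 1) mod 26 = 151 mod 26 = 21.
Step 3: Convert 21 back to letter: V.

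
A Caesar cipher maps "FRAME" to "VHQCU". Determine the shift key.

Step 1: Compare first letters: F (position 5) -> V (position 21).
Step 2: Shift = (21 - 5) mod 26 = 16.
The shift value is 16.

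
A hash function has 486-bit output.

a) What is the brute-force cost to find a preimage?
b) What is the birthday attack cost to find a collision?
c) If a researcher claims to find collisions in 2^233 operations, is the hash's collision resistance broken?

Step 1: Preimage resistance requires brute-force of 2^486 operations.
Step 2: Collision resistance (birthday bound) = 2^(486/2) = 2^243.
Step 3: The claimed attack costs 2^233 operations.
Step 4: Since 2^233 < 2^243, the claimed attack beats the generic birthday bound, so collision resistance is broken.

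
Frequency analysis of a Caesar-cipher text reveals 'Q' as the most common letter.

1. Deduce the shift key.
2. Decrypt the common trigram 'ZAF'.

Step 1: In English, 'E' is the most frequent letter (12.7%).
Step 2: The most frequent ciphertext letter is 'Q' (position 16).
Step 3: Shift = (16 - 4) mod 26 = 12.
Step 4: Decrypt 'ZAF' by shifting back 12:
  Z -> N
  A -> O
  F -> T
Step 5: 'ZAF' decrypts to 'NOT'.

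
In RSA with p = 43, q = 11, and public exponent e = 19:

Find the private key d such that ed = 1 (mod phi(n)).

Step 1: n = 43 * 11 = 473.
Step 2: phi(n) = 42 * 10 = 420.
Step 3: Find d such that 19 * d = 1 (mod 420).
Step 4: d = 19^(-1) mod 420 = 199.
Verification: 19 * 199 = 3781 = 9 * 420 + 1.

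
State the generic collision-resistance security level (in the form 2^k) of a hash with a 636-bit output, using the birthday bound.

Step 1: The birthday paradox gives collision probability ~50% after sqrt(2^n) = 2^(n/2) hashes.
Step 2: For 636-bit output: 2^(636/2) = 2^318.
Step 3: Approximately 2^318 hash computations needed.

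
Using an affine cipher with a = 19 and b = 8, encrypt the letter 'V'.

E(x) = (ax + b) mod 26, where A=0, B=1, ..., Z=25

Step 1: Convert 'V' to number: x = 21.
Step 2: E(21) = (19 * 21 + 8) mod 26 = 407 mod 26 = 17.
Step 3: Convert 17 back to letter: R.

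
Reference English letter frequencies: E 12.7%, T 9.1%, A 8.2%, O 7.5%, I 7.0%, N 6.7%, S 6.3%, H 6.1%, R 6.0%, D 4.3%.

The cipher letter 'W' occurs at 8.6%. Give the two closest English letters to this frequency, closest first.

Step 1: Observed frequency of 'W' is 8.6%.
Step 2: Compute distances to each reference frequency and sort:
  A (8.2%): difference = 0.4% <-- BEST
  T (9.1%): difference = 0.5% <-- RUNNER-UP
  O (7.5%): difference = 1.1%
  I (7.0%): difference = 1.6%
  N (6.7%): difference = 1.9%
Step 3: Most likely is 'A' (8.2%, diff 0.4%); second most likely is 'T' (9.1%, diff 0.5%).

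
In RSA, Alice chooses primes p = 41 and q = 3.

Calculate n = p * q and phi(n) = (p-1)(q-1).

Step 1: n = p * q = 41 * 3 = 123.
Step 2: phi(n) = (p-1)(q-1) = 40 * 2 = 80.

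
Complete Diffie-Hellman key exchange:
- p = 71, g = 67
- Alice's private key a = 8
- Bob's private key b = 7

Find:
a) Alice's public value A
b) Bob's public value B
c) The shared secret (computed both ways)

Step 1: A = g^a mod p = 67^8 mod 71 = 3.
Step 2: B = g^b mod p = 67^7 mod 71 = 17.
Step 3: Alice computes s = B^a mod p = 17^8 mod 71 = 57.
Step 4: Bob computes s = A^b mod p = 3^7 mod 71 = 57.
Both sides agree: shared secret = 57.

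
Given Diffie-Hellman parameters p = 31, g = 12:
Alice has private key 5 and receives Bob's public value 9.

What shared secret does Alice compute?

Step 1: s = B^a mod p = 9^5 mod 31.
  9^1 mod 31 = 9
  9^2 mod 31 = (9 * 9) mod 31 = 19
  9^3 mod 31 = (19 * 9) mod 31 = 16
  9^4 mod 31 = (16 * 9) mod 31 = 20
  9^5 mod 31 = (20 * 9) mod 31 = 25
Result: shared secret = 25.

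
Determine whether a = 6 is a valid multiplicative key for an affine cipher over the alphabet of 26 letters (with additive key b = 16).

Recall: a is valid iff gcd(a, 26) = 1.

Step 1: Compute gcd(6, 26).
Step 2: gcd(6, 26) = 2.
Since gcd = 2 != 1, 6 shares a common factor with 26, so it cannot be used.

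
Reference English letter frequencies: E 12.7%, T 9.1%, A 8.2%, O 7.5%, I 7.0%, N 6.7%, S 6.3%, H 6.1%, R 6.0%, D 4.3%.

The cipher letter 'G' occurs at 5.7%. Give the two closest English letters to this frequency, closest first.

Step 1: Observed frequency of 'G' is 5.7%.
Step 2: Compute distances to each reference frequency and sort:
  R (6.0%): difference = 0.3% <-- BEST
  H (6.1%): difference = 0.4% <-- RUNNER-UP
  S (6.3%): difference = 0.6%
  N (6.7%): difference = 1.0%
  I (7.0%): difference = 1.3%
Step 3: Most likely is 'R' (6.0%, diff 0.3%); second most likely is 'H' (6.1%, diff 0.4%).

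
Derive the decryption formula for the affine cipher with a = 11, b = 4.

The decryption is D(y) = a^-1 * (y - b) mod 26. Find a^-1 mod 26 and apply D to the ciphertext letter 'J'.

Step 1: Find a^-1, the modular inverse of 11 mod 26.
Step 2: We need 11 * a^-1 = 1 (mod 26).
Step 3: 11 * 19 = 209 = 8 * 26 + 1, so a^-1 = 19.
Step 4: D(y) = 19(y - 4) mod 26.
Step 5: Apply to 'J' (y = 9): D(9) = 19 * (9 - 4) mod 26 = 19 * 5 mod 26 = 17 -> 'R'.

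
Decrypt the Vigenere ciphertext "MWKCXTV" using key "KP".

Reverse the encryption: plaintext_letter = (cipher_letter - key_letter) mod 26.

Step 1: Extend key: KPKPKPK
Step 2: Decrypt each letter (c - k) mod 26:
  M(12) - K(10) = (12-10) mod 26 = 2 = C
  W(22) - P(15) = (22-15) mod 26 = 7 = H
  K(10) - K(10) = (10-10) mod 26 = 0 = A
  C(2) - P(15) = (2-15) mod 26 = 13 = N
  X(23) - K(10) = (23-10) mod 26 = 13 = N
  T(19) - P(15) = (19-15) mod 26 = 4 = E
  V(21) - K(10) = (21-10) mod 26 = 11 = L
Plaintext: CHANNEL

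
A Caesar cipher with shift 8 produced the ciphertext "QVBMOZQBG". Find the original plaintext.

Step 1: Reverse the shift by subtracting 8 from each letter position.
  Q (position 16) -> position (16-8) mod 26 = 8 -> I
  V (position 21) -> position (21-8) mod 26 = 13 -> N
  B (position 1) -> position (1-8) mod 26 = 19 -> T
  M (position 12) -> position (12-8) mod 26 = 4 -> E
  O (position 14) -> position (14-8) mod 26 = 6 -> G
  Z (position 25) -> position (25-8) mod 26 = 17 -> R
  Q (position 16) -> position (16-8) mod 26 = 8 -> I
  B (position 1) -> position (1-8) mod 26 = 19 -> T
  G (position 6) -> position (6-8) mod 26 = 24 -> Y
Decrypted message: INTEGRITY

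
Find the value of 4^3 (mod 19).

Step 1: Compute 4^3 mod 19 step by step, reducing modulo 19 at each step.
  4^1 mod 19 = 4
  4^2 mod 19 = (4 * 4) mod 19 = 16
  4^3 mod 19 = (16 * 4) mod 19 = 7
Step 2: Result = 7.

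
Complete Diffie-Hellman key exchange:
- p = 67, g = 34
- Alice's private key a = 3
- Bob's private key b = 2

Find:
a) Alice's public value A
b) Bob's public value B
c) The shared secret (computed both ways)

Step 1: A = g^a mod p = 34^3 mod 67 = 42.
Step 2: B = g^b mod p = 34^2 mod 67 = 17.
Step 3: Alice computes s = B^a mod p = 17^3 mod 67 = 22.
Step 4: Bob computes s = A^b mod p = 42^2 mod 67 = 22.
Both sides agree: shared secret = 22.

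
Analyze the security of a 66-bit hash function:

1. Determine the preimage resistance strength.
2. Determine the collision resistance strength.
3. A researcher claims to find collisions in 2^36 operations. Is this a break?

Step 1: Preimage resistance requires brute-force of 2^66 operations.
Step 2: Collision resistance (birthday bound) = 2^(66/2) = 2^33.
Step 3: The claimed attack costs 2^36 operations.
Step 4: Since 2^36 >= 2^33, the claimed attack is no faster than the generic birthday attack, so this does not break collision resistance.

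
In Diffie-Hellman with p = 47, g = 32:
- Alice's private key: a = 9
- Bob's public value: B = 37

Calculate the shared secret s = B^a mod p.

Step 1: s = B^a mod p = 37^9 mod 47.
  37^1 mod 47 = 37
  37^2 mod 47 = (37 * 37) mod 47 = 6
  37^3 mod 47 = (6 * 37) mod 47 = 34
  37^4 mod 47 = (34 * 37) mod 47 = 36
  37^5 mod 47 = (36 * 37) mod 47 = 16
  37^6 mod 47 = (16 * 37) mod 47 = 28
  37^7 mod 47 = (28 * 37) mod 47 = 2
  37^8 mod 47 = (2 * 37) mod 47 = 27
  37^9 mod 47 = (27 * 37) mod 47 = 12
Result: shared secret = 12.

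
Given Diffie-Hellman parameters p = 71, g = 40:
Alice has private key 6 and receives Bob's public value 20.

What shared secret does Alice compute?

Step 1: s = B^a mod p = 20^6 mod 71.
  20^1 mod 71 = 20
  20^2 mod 71 = (20 * 20) mod 71 = 45
  20^3 mod 71 = (45 * 20) mod 71 = 48
  20^4 mod 71 = (48 * 20) mod 71 = 37
  20^5 mod 71 = (37 * 20) mod 71 = 30
  20^6 mod 71 = (30 * 20) mod 71 = 32
Result: shared secret = 32.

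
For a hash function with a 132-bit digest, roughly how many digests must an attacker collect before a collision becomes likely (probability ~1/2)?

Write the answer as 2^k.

Step 1: The birthday paradox gives collision probability ~50% after sqrt(2^n) = 2^(n/2) hashes.
Step 2: For 132-bit output: 2^(132/2) = 2^66.
Step 3: Approximately 2^66 hash computations needed.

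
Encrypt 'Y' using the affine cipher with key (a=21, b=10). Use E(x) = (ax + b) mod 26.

Step 1: Convert 'Y' to number: x = 24.
Step 2: E(24) = (21 * 24 + 10) mod 26 = 514 mod 26 = 20.
Step 3: Convert 20 back to letter: U.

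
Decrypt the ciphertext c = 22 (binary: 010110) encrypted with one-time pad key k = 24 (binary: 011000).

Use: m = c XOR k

Step 1: XOR ciphertext with key:
  Ciphertext: 010110
  Key:        011000
  XOR:        001110
Step 2: Plaintext = 001110 = 14 in decimal.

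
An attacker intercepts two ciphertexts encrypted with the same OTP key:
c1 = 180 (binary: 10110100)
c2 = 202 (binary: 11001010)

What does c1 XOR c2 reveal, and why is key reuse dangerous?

Step 1: c1 XOR c2 = (m1 XOR k) XOR (m2 XOR k).
Step 2: By XOR associativity/commutativity: = m1 XOR m2 XOR k XOR k = m1 XOR m2.
Step 3: 10110100 XOR 11001010 = 01111110 = 126.
Step 4: The key cancels out! An attacker learns m1 XOR m2 = 126, revealing the relationship between plaintexts.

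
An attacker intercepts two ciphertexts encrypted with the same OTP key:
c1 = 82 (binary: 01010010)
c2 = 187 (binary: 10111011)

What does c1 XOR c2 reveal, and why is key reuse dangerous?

Step 1: c1 XOR c2 = (m1 XOR k) XOR (m2 XOR k).
Step 2: By XOR associativity/commutativity: = m1 XOR m2 XOR k XOR k = m1 XOR m2.
Step 3: 01010010 XOR 10111011 = 11101001 = 233.
Step 4: The key cancels out! An attacker learns m1 XOR m2 = 233, revealing the relationship between plaintexts.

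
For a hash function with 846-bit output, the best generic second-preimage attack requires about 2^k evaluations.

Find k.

Step 1: The hash has a 846-bit output.
Step 2: Second-preimage resistance means: given a specific input x, it should be infeasible to find a different y with h(y) = h(x).
With a 846-bit output, a generic search for a second preimage costs about 2^846 evaluations (each trial matches the fixed target with probability 2^-846).
Step 3: Security level = 846 bits.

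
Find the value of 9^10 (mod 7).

Step 1: Compute 9^10 mod 7 step by step, reducing modulo 7 at each step.
  9^1 mod 7 = 2
  9^2 mod 7 = (2 * 9) mod 7 = 4
  9^3 mod 7 = (4 * 9) mod 7 = 1
  9^4 mod 7 = (1 * 9) mod 7 = 2
  9^5 mod 7 = (2 * 9) mod 7 = 4
  9^6 mod 7 = (4 * 9) mod 7 = 1
  9^7 mod 7 = (1 * 9) mod 7 = 2
  9^8 mod 7 = (2 * 9) mod 7 = 4
  9^9 mod 7 = (4 * 9) mod 7 = 1
  9^10 mod 7 = (1 * 9) mod 7 = 2
Step 2: Result = 2.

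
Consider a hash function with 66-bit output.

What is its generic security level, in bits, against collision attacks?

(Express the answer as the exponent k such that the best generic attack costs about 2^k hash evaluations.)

Step 1: The hash has a 66-bit output.
Step 2: Collision resistance means it should be infeasible to find any x != y with h(x) = h(y).
By the birthday bound, a generic collision search succeeds after about sqrt(2^66) = 2^(66/2) = 2^33 evaluations.
Step 3: Security level = 33 bits.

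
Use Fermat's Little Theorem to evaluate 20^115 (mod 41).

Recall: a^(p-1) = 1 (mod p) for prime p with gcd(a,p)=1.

Step 1: Since 41 is prime, by Fermat's Little Theorem: 20^40 = 1 (mod 41).
Step 2: Reduce exponent: 115 mod 40 = 35.
Step 3: So 20^115 = 20^35 (mod 41).
Step 4: 20^35 mod 41 = 9.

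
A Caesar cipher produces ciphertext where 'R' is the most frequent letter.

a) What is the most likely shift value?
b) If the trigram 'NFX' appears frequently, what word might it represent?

Step 1: In English, 'E' is the most frequent letter (12.7%).
Step 2: The most frequent ciphertext letter is 'R' (position 17).
Step 3: Shift = (17 - 4) mod 26 = 13.
Step 4: Decrypt 'NFX' by shifting back 13:
  N -> A
  F -> S
  X -> K
Step 5: 'NFX' decrypts to 'ASK'.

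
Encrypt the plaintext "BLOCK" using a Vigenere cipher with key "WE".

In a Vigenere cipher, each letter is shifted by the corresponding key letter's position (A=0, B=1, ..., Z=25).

Step 1: Repeat key to match plaintext length:
  Plaintext: BLOCK
  Key:       WEWEW
Step 2: Encrypt each letter:
  B(1) + W(22) = (1+22) mod 26 = 23 = X
  L(11) + E(4) = (11+4) mod 26 = 15 = P
  O(14) + W(22) = (14+22) mod 26 = 10 = K
  C(2) + E(4) = (2+4) mod 26 = 6 = G
  K(10) + W(22) = (10+22) mod 26 = 6 = G
Ciphertext: XPKGG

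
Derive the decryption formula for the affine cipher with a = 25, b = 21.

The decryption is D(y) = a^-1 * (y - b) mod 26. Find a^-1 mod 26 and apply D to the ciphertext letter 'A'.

Step 1: Find a^-1, the modular inverse of 25 mod 26.
Step 2: We need 25 * a^-1 = 1 (mod 26).
Step 3: 25 * 25 = 625 = 24 * 26 + 1, so a^-1 = 25.
Step 4: D(y) = 25(y - 21) mod 26.
Step 5: Apply to 'A' (y = 0): D(0) = 25 * (0 - 21) mod 26 = 25 * -21 mod 26 = 21 -> 'V'.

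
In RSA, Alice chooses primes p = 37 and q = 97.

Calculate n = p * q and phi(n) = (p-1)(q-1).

Step 1: n = p * q = 37 * 97 = 3589.
Step 2: phi(n) = (p-1)(q-1) = 36 * 96 = 3456.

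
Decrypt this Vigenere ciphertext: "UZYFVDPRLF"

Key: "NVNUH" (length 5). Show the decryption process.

Step 1: Key 'NVNUH' has length 5. Extended key: NVNUHNVNUH
Step 2: Decrypt each position:
  U(20) - N(13) = 7 = H
  Z(25) - V(21) = 4 = E
  Y(24) - N(13) = 11 = L
  F(5) - U(20) = 11 = L
  V(21) - H(7) = 14 = O
  D(3) - N(13) = 16 = Q
  P(15) - V(21) = 20 = U
  R(17) - N(13) = 4 = E
  L(11) - U(20) = 17 = R
  F(5) - H(7) = 24 = Y
Plaintext: HELLOQUERY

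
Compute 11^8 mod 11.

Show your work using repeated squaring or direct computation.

Step 1: Compute 11^8 mod 11 step by step, reducing modulo 11 at each step.
  11^1 mod 11 = 0
  11^2 mod 11 = (0 * 11) mod 11 = 0
  11^3 mod 11 = (0 * 11) mod 11 = 0
  11^4 mod 11 = (0 * 11) mod 11 = 0
  11^5 mod 11 = (0 * 11) mod 11 = 0
  11^6 mod 11 = (0 * 11) mod 11 = 0
  11^7 mod 11 = (0 * 11) mod 11 = 0
  11^8 mod 11 = (0 * 11) mod 11 = 0
Step 2: Result = 0.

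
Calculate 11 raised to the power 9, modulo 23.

Step 1: Compute 11^9 mod 23 step by step, reducing modulo 23 at each step.
  11^1 mod 23 = 11
  11^2 mod 23 = (11 * 11) mod 23 = 6
  11^3 mod 23 = (6 * 11) mod 23 = 20
  11^4 mod 23 = (20 * 11) mod 23 = 13
  11^5 mod 23 = (13 * 11) mod 23 = 5
  11^6 mod 23 = (5 * 11) mod 23 = 9
  11^7 mod 23 = (9 * 11) mod 23 = 7
  11^8 mod 23 = (7 * 11) mod 23 = 8
  11^9 mod 23 = (8 * 11) mod 23 = 19
Step 2: Result = 19.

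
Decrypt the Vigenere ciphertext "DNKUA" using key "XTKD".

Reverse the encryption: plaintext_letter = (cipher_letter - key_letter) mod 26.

Step 1: Extend key: XTKDX
Step 2: Decrypt each letter (c - k) mod 26:
  D(3) - X(23) = (3-23) mod 26 = 6 = G
  N(13) - T(19) = (13-19) mod 26 = 20 = U
  K(10) - K(10) = (10-10) mod 26 = 0 = A
  U(20) - D(3) = (20-3) mod 26 = 17 = R
  A(0) - X(23) = (0-23) mod 26 = 3 = D
Plaintext: GUARD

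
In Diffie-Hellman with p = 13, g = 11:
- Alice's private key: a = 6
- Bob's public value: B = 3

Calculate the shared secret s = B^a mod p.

Step 1: s = B^a mod p = 3^6 mod 13.
  3^1 mod 13 = 3
  3^2 mod 13 = (3 * 3) mod 13 = 9
  3^3 mod 13 = (9 * 3) mod 13 = 1
  3^4 mod 13 = (1 * 3) mod 13 = 3
  3^5 mod 13 = (3 * 3) mod 13 = 9
  3^6 mod 13 = (9 * 3) mod 13 = 1
Result: shared secret = 1.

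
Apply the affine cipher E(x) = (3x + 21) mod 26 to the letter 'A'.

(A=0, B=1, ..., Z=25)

Step 1: Convert 'A' to number: x = 0.
Step 2: E(0) = (3 * 0 + 21) mod 26 = 21 mod 26 = 21.
Step 3: Convert 21 back to letter: V.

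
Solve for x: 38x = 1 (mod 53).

Step 1: We need x such that 38 * x = 1 (mod 53).
Step 2: Using the extended Euclidean algorithm or trial:
  38 * 7 = 266 = 5 * 53 + 1.
Step 3: Since 266 mod 53 = 1, the inverse is x = 7.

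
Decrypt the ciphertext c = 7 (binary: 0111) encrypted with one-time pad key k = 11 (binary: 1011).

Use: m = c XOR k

Step 1: XOR ciphertext with key:
  Ciphertext: 0111
  Key:        1011
  XOR:        1100
Step 2: Plaintext = 1100 = 12 in decimal.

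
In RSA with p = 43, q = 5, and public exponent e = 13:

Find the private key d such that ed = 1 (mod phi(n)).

Step 1: n = 43 * 5 = 215.
Step 2: phi(n) = 42 * 4 = 168.
Step 3: Find d such that 13 * d = 1 (mod 168).
Step 4: d = 13^(-1) mod 168 = 13.
Verification: 13 * 13 = 169 = 1 * 168 + 1.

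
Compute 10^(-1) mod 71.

Step 1: We need x such that 10 * x = 1 (mod 71).
Step 2: Using the extended Euclidean algorithm or trial:
  10 * 64 = 640 = 9 * 71 + 1.
Step 3: Since 640 mod 71 = 1, the inverse is x = 64.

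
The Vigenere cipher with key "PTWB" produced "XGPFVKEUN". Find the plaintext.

Step 1: Extend key: PTWBPTWBP
Step 2: Decrypt each letter (c - k) mod 26:
  X(23) - P(15) = (23-15) mod 26 = 8 = I
  G(6) - T(19) = (6-19) mod 26 = 13 = N
  P(15) - W(22) = (15-22) mod 26 = 19 = T
  F(5) - B(1) = (5-1) mod 26 = 4 = E
  V(21) - P(15) = (21-15) mod 26 = 6 = G
  K(10) - T(19) = (10-19) mod 26 = 17 = R
  E(4) - W(22) = (4-22) mod 26 = 8 = I
  U(20) - B(1) = (20-1) mod 26 = 19 = T
  N(13) - P(15) = (13-15) mod 26 = 24 = Y
Plaintext: INTEGRITY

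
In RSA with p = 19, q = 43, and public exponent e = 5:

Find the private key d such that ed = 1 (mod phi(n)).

Step 1: n = 19 * 43 = 817.
Step 2: phi(n) = 18 * 42 = 756.
Step 3: Find d such that 5 * d = 1 (mod 756).
Step 4: d = 5^(-1) mod 756 = 605.
Verification: 5 * 605 = 3025 = 4 * 756 + 1.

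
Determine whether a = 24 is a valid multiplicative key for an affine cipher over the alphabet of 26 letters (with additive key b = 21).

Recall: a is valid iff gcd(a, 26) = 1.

Step 1: Compute gcd(24, 26).
Step 2: gcd(24, 26) = 2.
Since gcd = 2 != 1, 24 shares a common factor with 26, so it cannot be used.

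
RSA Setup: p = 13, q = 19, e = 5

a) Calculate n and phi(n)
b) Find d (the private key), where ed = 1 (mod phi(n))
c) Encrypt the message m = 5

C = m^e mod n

Step 1: n = 13 * 19 = 247.
Step 2: phi(n) = (13-1)(19-1) = 12 * 18 = 216.
Step 3: Find d = 5^(-1) mod 216 = 173.
  Verify: 5 * 173 = 865 = 1 (mod 216).
Step 4: C = 5^5 mod 247 = 161.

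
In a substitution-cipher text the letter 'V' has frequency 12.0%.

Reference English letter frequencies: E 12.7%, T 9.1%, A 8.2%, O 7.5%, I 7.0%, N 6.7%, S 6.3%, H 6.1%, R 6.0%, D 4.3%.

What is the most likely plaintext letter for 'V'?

Step 1: The observed frequency is 12.0%.
Step 2: Compare with English frequencies:
  E: 12.7% (difference: 0.7%) <-- closest
  T: 9.1% (difference: 2.9%)
  A: 8.2% (difference: 3.8%)
  O: 7.5% (difference: 4.5%)
  I: 7.0% (difference: 5.0%)
  N: 6.7% (difference: 5.3%)
  S: 6.3% (difference: 5.7%)
  H: 6.1% (difference: 5.9%)
  R: 6.0% (difference: 6.0%)
  D: 4.3% (difference: 7.7%)
Step 3: 'V' most likely represents 'E' (frequency 12.7%).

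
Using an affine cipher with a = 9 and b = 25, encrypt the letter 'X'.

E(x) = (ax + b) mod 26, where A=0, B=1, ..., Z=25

Step 1: Convert 'X' to number: x = 23.
Step 2: E(23) = (9 * 23 + 25) mod 26 = 232 mod 26 = 24.
Step 3: Convert 24 back to letter: Y.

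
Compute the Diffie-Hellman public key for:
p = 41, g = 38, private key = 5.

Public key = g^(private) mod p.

Step 1: A = g^a mod p = 38^5 mod 41.
  38^1 mod 41 = 38
  38^2 mod 41 = (38 * 38) mod 41 = 9
  38^3 mod 41 = (9 * 38) mod 41 = 14
  38^4 mod 41 = (14 * 38) mod 41 = 40
  38^5 mod 41 = (40 * 38) mod 41 = 3
Result: A = 3.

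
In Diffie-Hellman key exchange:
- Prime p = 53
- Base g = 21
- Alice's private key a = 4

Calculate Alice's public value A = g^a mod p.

Step 1: A = g^a mod p = 21^4 mod 53.
  21^1 mod 53 = 21
  21^2 mod 53 = (21 * 21) mod 53 = 17
  21^3 mod 53 = (17 * 21) mod 53 = 39
  21^4 mod 53 = (39 * 21) mod 53 = 24
Result: A = 24.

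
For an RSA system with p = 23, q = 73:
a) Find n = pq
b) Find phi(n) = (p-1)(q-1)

Step 1: n = p * q = 23 * 73 = 1679.
Step 2: phi(n) = (p-1)(q-1) = 22 * 72 = 1584.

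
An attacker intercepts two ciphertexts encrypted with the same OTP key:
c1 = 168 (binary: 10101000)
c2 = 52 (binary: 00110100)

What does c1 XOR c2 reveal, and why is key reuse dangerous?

Step 1: c1 XOR c2 = (m1 XOR k) XOR (m2 XOR k).
Step 2: By XOR associativity/commutativity: = m1 XOR m2 XOR k XOR k = m1 XOR m2.
Step 3: 10101000 XOR 00110100 = 10011100 = 156.
Step 4: The key cancels out! An attacker learns m1 XOR m2 = 156, revealing the relationship between plaintexts.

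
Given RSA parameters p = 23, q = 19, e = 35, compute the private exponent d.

Step 1: n = 23 * 19 = 437.
Step 2: phi(n) = 22 * 18 = 396.
Step 3: Find d such that 35 * d = 1 (mod 396).
Step 4: d = 35^(-1) mod 396 = 215.
Verification: 35 * 215 = 7525 = 19 * 396 + 1.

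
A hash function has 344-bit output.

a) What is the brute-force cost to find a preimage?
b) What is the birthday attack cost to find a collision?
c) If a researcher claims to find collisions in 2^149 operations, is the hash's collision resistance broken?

Step 1: Preimage resistance requires brute-force of 2^344 operations.
Step 2: Collision resistance (birthday bound) = 2^(344/2) = 2^172.
Step 3: The claimed attack costs 2^149 operations.
Step 4: Since 2^149 < 2^172, the claimed attack beats the generic birthday bound, so collision resistance is broken.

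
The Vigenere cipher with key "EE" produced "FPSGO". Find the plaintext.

Step 1: Extend key: EEEEE
Step 2: Decrypt each letter (c - k) mod 26:
  F(5) - E(4) = (5-4) mod 26 = 1 = B
  P(15) - E(4) = (15-4) mod 26 = 11 = L
  S(18) - E(4) = (18-4) mod 26 = 14 = O
  G(6) - E(4) = (6-4) mod 26 = 2 = C
  O(14) - E(4) = (14-4) mod 26 = 10 = K
Plaintext: BLOCK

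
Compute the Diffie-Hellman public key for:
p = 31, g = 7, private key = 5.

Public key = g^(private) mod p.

Step 1: A = g^a mod p = 7^5 mod 31.
  7^1 mod 31 = 7
  7^2 mod 31 = (7 * 7) mod 31 = 18
  7^3 mod 31 = (18 * 7) mod 31 = 2
  7^4 mod 31 = (2 * 7) mod 31 = 14
  7^5 mod 31 = (14 * 7) mod 31 = 5
Result: A = 5.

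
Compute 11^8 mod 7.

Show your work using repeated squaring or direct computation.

Step 1: Compute 11^8 mod 7 step by step, reducing modulo 7 at each step.
  11^1 mod 7 = 4
  11^2 mod 7 = (4 * 11) mod 7 = 2
  11^3 mod 7 = (2 * 11) mod 7 = 1
  11^4 mod 7 = (1 * 11) mod 7 = 4
  11^5 mod 7 = (4 * 11) mod 7 = 2
  11^6 mod 7 = (2 * 11) mod 7 = 1
  11^7 mod 7 = (1 * 11) mod 7 = 4
  11^8 mod 7 = (4 * 11) mod 7 = 2
Step 2: Result = 2.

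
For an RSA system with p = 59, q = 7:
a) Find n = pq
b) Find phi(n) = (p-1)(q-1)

Step 1: n = p * q = 59 * 7 = 413.
Step 2: phi(n) = (p-1)(q-1) = 58 * 6 = 348.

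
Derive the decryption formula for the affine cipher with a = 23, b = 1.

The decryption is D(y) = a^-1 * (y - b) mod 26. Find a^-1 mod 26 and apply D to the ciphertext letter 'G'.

Step 1: Find a^-1, the modular inverse of 23 mod 26.
Step 2: We need 23 * a^-1 = 1 (mod 26).
Step 3: 23 * 17 = 391 = 15 * 26 + 1, so a^-1 = 17.
Step 4: D(y) = 17(y - 1) mod 26.
Step 5: Apply to 'G' (y = 6): D(6) = 17 * (6 - 1) mod 26 = 17 * 5 mod 26 = 7 -> 'H'.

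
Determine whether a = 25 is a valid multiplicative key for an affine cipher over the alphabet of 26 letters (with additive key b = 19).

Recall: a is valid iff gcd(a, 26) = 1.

Step 1: Compute gcd(25, 26).
Step 2: gcd(25, 26) = 1.
Since gcd = 1, 25 is coprime with 26, so it is a valid key.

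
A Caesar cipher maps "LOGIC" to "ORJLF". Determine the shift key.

Step 1: Compare first letters: L (position 11) -> O (position 14).
Step 2: Shift = (14 - 11) mod 26 = 3.
The shift value is 3.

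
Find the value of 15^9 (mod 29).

Step 1: Compute 15^9 mod 29 step by step, reducing modulo 29 at each step.
  15^1 mod 29 = 15
  15^2 mod 29 = (15 * 15) mod 29 = 22
  15^3 mod 29 = (22 * 15) mod 29 = 11
  15^4 mod 29 = (11 * 15) mod 29 = 20
  15^5 mod 29 = (20 * 15) mod 29 = 10
  15^6 mod 29 = (10 * 15) mod 29 = 5
  15^7 mod 29 = (5 * 15) mod 29 = 17
  15^8 mod 29 = (17 * 15) mod 29 = 23
  15^9 mod 29 = (23 * 15) mod 29 = 26
Step 2: Result = 26.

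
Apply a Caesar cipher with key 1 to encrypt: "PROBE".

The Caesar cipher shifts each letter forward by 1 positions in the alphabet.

Step 1: For each letter, shift forward by 1 positions (mod 26).
  P (position 15) -> position (15+1) mod 26 = 16 -> Q
  R (position 17) -> position (17+1) mod 26 = 18 -> S
  O (position 14) -> position (14+1) mod 26 = 15 -> P
  B (position 1) -> position (1+1) mod 26 = 2 -> C
  E (position 4) -> position (4+1) mod 26 = 5 -> F
Result: QSPCF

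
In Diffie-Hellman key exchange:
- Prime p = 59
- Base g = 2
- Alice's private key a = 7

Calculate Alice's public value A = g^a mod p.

Step 1: A = g^a mod p = 2^7 mod 59.
  2^1 mod 59 = 2
  2^2 mod 59 = (2 * 2) mod 59 = 4
  2^3 mod 59 = (4 * 2) mod 59 = 8
  2^4 mod 59 = (8 * 2) mod 59 = 16
  2^5 mod 59 = (16 * 2) mod 59 = 32
  2^6 mod 59 = (32 * 2) mod 59 = 5
  2^7 mod 59 = (5 * 2) mod 59 = 10
Result: A = 10.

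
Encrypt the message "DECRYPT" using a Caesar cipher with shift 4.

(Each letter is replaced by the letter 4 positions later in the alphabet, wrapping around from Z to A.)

Step 1: For each letter, shift forward by 4 positions (mod 26).
  D (position 3) -> position (3+4) mod 26 = 7 -> H
  E (position 4) -> position (4+4) mod 26 = 8 -> I
  C (position 2) -> position (2+4) mod 26 = 6 -> G
  R (position 17) -> position (17+4) mod 26 = 21 -> V
  Y (position 24) -> position (24+4) mod 26 = 2 -> C
  P (position 15) -> position (15+4) mod 26 = 19 -> T
  T (position 19) -> position (19+4) mod 26 = 23 -> X
Result: HIGVCTX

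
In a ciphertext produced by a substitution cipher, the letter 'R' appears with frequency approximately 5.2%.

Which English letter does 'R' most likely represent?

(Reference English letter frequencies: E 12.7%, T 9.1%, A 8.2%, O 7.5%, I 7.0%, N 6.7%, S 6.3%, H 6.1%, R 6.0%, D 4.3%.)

Step 1: The observed frequency is 5.2%.
Step 2: Compare with English frequencies:
  E: 12.7% (difference: 7.5%)
  T: 9.1% (difference: 3.9%)
  A: 8.2% (difference: 3.0%)
  O: 7.5% (difference: 2.3%)
  I: 7.0% (difference: 1.8%)
  N: 6.7% (difference: 1.5%)
  S: 6.3% (difference: 1.1%)
  H: 6.1% (difference: 0.9%)
  R: 6.0% (difference: 0.8%) <-- closest
  D: 4.3% (difference: 0.9%)
Step 3: 'R' most likely represents 'R' (frequency 6.0%).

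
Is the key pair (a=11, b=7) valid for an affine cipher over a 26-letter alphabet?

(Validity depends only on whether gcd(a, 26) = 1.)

Step 1: Compute gcd(11, 26).
Step 2: gcd(11, 26) = 1.
Since gcd = 1, 11 is coprime with 26, so it is a valid key.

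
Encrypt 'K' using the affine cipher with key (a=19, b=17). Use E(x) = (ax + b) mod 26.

Step 1: Convert 'K' to number: x = 10.
Step 2: E(10) = (19 * 10 + 17) mod 26 = 207 mod 26 = 25.
Step 3: Convert 25 back to letter: Z.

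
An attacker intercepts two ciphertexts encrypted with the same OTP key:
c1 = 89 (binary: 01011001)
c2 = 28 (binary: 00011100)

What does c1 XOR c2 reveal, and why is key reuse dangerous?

Step 1: c1 XOR c2 = (m1 XOR k) XOR (m2 XOR k).
Step 2: By XOR associativity/commutativity: = m1 XOR m2 XOR k XOR k = m1 XOR m2.
Step 3: 01011001 XOR 00011100 = 01000101 = 69.
Step 4: The key cancels out! An attacker learns m1 XOR m2 = 69, revealing the relationship between plaintexts.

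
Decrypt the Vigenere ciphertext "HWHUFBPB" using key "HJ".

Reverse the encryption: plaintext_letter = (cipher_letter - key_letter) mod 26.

Step 1: Extend key: HJHJHJHJ
Step 2: Decrypt each letter (c - k) mod 26:
  H(7) - H(7) = (7-7) mod 26 = 0 = A
  W(22) - J(9) = (22-9) mod 26 = 13 = N
  H(7) - H(7) = (7-7) mod 26 = 0 = A
  U(20) - J(9) = (20-9) mod 26 = 11 = L
  F(5) - H(7) = (5-7) mod 26 = 24 = Y
  B(1) - J(9) = (1-9) mod 26 = 18 = S
  P(15) - H(7) = (15-7) mod 26 = 8 = I
  B(1) - J(9) = (1-9) mod 26 = 18 = S
Plaintext: ANALYSIS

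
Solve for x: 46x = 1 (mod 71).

Step 1: We need x such that 46 * x = 1 (mod 71).
Step 2: Using the extended Euclidean algorithm or trial:
  46 * 17 = 782 = 11 * 71 + 1.
Step 3: Since 782 mod 71 = 1, the inverse is x = 17.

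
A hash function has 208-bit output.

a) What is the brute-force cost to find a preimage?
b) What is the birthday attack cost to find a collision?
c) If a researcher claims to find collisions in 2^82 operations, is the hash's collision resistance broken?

Step 1: Preimage resistance requires brute-force of 2^208 operations.
Step 2: Collision resistance (birthday bound) = 2^(208/2) = 2^104.
Step 3: The claimed attack costs 2^82 operations.
Step 4: Since 2^82 < 2^104, the claimed attack beats the generic birthday bound, so collision resistance is broken.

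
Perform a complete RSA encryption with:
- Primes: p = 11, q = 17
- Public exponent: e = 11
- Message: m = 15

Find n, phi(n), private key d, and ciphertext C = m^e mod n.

Step 1: n = 11 * 17 = 187.
Step 2: phi(n) = (11-1)(17-1) = 10 * 16 = 160.
Step 3: Find d = 11^(-1) mod 160 = 131.
  Verify: 11 * 131 = 1441 = 1 (mod 160).
Step 4: C = 15^11 mod 187 = 26.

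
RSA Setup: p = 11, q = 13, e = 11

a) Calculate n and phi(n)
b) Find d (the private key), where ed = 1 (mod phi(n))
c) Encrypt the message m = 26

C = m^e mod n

Step 1: n = 11 * 13 = 143.
Step 2: phi(n) = (11-1)(13-1) = 10 * 12 = 120.
Step 3: Find d = 11^(-1) mod 120 = 11.
  Verify: 11 * 11 = 121 = 1 (mod 120).
Step 4: C = 26^11 mod 143 = 26.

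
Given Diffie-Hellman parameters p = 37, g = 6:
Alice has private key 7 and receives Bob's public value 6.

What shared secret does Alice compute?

Step 1: s = B^a mod p = 6^7 mod 37.
  6^1 mod 37 = 6
  6^2 mod 37 = (6 * 6) mod 37 = 36
  6^3 mod 37 = (36 * 6) mod 37 = 31
  6^4 mod 37 = (31 * 6) mod 37 = 1
  6^5 mod 37 = (1 * 6) mod 37 = 6
  6^6 mod 37 = (6 * 6) mod 37 = 36
  6^7 mod 37 = (36 * 6) mod 37 = 31
Result: shared secret = 31.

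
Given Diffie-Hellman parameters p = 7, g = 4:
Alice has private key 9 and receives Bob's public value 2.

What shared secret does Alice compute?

Step 1: s = B^a mod p = 2^9 mod 7.
  2^1 mod 7 = 2
  2^2 mod 7 = (2 * 2) mod 7 = 4
  2^3 mod 7 = (4 * 2) mod 7 = 1
  2^4 mod 7 = (1 * 2) mod 7 = 2
  2^5 mod 7 = (2 * 2) mod 7 = 4
  2^6 mod 7 = (4 * 2) mod 7 = 1
  2^7 mod 7 = (1 * 2) mod 7 = 2
  2^8 mod 7 = (2 * 2) mod 7 = 4
  2^9 mod 7 = (4 * 2) mod 7 = 1
Result: shared secret = 1.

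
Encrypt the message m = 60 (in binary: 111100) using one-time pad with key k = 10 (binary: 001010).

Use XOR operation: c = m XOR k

Step 1: Write out the XOR operation bit by bit:
  Message: 111100
  Key:     001010
  XOR:     110110
Step 2: Convert to decimal: 110110 = 54.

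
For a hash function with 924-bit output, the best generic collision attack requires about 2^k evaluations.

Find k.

Step 1: The hash has a 924-bit output.
Step 2: Collision resistance means it should be infeasible to find any x != y with h(x) = h(y).
By the birthday bound, a generic collision search succeeds after about sqrt(2^924) = 2^(924/2) = 2^462 evaluations.
Step 3: Security level = 462 bits.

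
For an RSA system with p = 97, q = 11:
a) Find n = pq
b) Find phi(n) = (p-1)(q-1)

Step 1: n = p * q = 97 * 11 = 1067.
Step 2: phi(n) = (p-1)(q-1) = 96 * 10 = 960.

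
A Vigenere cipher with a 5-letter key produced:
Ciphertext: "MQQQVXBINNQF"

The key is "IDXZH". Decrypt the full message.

Step 1: Key 'IDXZH' has length 5. Extended key: IDXZHIDXZHID
Step 2: Decrypt each position:
  M(12) - I(8) = 4 = E
  Q(16) - D(3) = 13 = N
  Q(16) - X(23) = 19 = T
  Q(16) - Z(25) = 17 = R
  V(21) - H(7) = 14 = O
  X(23) - I(8) = 15 = P
  B(1) - D(3) = 24 = Y
  I(8) - X(23) = 11 = L
  N(13) - Z(25) = 14 = O
  N(13) - H(7) = 6 = G
  Q(16) - I(8) = 8 = I
  F(5) - D(3) = 2 = C
Plaintext: ENTROPYLOGIC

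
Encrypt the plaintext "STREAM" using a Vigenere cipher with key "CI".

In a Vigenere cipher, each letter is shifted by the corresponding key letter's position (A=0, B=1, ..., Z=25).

Step 1: Repeat key to match plaintext length:
  Plaintext: STREAM
  Key:       CICICI
Step 2: Encrypt each letter:
  S(18) + C(2) = (18+2) mod 26 = 20 = U
  T(19) + I(8) = (19+8) mod 26 = 1 = B
  R(17) + C(2) = (17+2) mod 26 = 19 = T
  E(4) + I(8) = (4+8) mod 26 = 12 = M
  A(0) + C(2) = (0+2) mod 26 = 2 = C
  M(12) + I(8) = (12+8) mod 26 = 20 = U
Ciphertext: UBTMCU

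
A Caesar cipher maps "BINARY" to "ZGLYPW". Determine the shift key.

Step 1: Compare first letters: B (position 1) -> Z (position 25).
Step 2: Shift = (25 - 1) mod 26 = 24.
The shift value is 24.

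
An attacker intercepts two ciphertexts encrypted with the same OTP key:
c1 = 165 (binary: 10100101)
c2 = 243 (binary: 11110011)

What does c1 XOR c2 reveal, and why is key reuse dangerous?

Step 1: c1 XOR c2 = (m1 XOR k) XOR (m2 XOR k).
Step 2: By XOR associativity/commutativity: = m1 XOR m2 XOR k XOR k = m1 XOR m2.
Step 3: 10100101 XOR 11110011 = 01010110 = 86.
Step 4: The key cancels out! An attacker learns m1 XOR m2 = 86, revealing the relationship between plaintexts.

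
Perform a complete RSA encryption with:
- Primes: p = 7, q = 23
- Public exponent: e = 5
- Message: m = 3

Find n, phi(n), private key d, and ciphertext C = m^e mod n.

Step 1: n = 7 * 23 = 161.
Step 2: phi(n) = (7-1)(23-1) = 6 * 22 = 132.
Step 3: Find d = 5^(-1) mod 132 = 53.
  Verify: 5 * 53 = 265 = 1 (mod 132).
Step 4: C = 3^5 mod 161 = 82.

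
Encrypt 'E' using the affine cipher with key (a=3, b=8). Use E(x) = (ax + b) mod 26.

Step 1: Convert 'E' to number: x = 4.
Step 2: E(4) = (3 * 4 + 8) mod 26 = 20 mod 26 = 20.
Step 3: Convert 20 back to letter: U.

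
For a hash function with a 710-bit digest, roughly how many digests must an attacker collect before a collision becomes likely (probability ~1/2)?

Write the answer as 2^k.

Step 1: The birthday paradox gives collision probability ~50% after sqrt(2^n) = 2^(n/2) hashes.
Step 2: For 710-bit output: 2^(710/2) = 2^355.
Step 3: Approximately 2^355 hash computations needed.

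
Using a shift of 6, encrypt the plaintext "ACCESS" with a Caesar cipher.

Step 1: For each letter, shift forward by 6 positions (mod 26).
  A (position 0) -> position (0+6) mod 26 = 6 -> G
  C (position 2) -> position (2+6) mod 26 = 8 -> I
  C (position 2) -> position (2+6) mod 26 = 8 -> I
  E (position 4) -> position (4+6) mod 26 = 10 -> K
  S (position 18) -> position (18+6) mod 26 = 24 -> Y
  S (position 18) -> position (18+6) mod 26 = 24 -> Y
Result: GIIKYY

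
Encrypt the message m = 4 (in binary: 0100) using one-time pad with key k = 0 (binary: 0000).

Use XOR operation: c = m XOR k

Step 1: Write out the XOR operation bit by bit:
  Message: 0100
  Key:     0000
  XOR:     0100
Step 2: Convert to decimal: 0100 = 4.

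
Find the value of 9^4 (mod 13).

Step 1: Compute 9^4 mod 13 step by step, reducing modulo 13 at each step.
  9^1 mod 13 = 9
  9^2 mod 13 = (9 * 9) mod 13 = 3
  9^3 mod 13 = (3 * 9) mod 13 = 1
  9^4 mod 13 = (1 * 9) mod 13 = 9
Step 2: Result = 9.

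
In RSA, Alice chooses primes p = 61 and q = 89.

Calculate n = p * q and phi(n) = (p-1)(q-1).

Step 1: n = p * q = 61 * 89 = 5429.
Step 2: phi(n) = (p-1)(q-1) = 60 * 88 = 5280.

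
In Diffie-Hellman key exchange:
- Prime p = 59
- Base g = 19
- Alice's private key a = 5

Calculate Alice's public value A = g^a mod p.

Step 1: A = g^a mod p = 19^5 mod 59.
  19^1 mod 59 = 19
  19^2 mod 59 = (19 * 19) mod 59 = 7
  19^3 mod 59 = (7 * 19) mod 59 = 15
  19^4 mod 59 = (15 * 19) mod 59 = 49
  19^5 mod 59 = (49 * 19) mod 59 = 46
Result: A = 46.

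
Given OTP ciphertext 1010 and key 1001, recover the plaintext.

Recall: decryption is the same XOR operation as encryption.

Step 1: XOR ciphertext with key:
  Ciphertext: 1010
  Key:        1001
  XOR:        0011
Step 2: Plaintext = 0011 = 3 in decimal.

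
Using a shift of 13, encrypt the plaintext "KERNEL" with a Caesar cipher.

Step 1: For each letter, shift forward by 13 positions (mod 26).
  K (position 10) -> position (10+13) mod 26 = 23 -> X
  E (position 4) -> position (4+13) mod 26 = 17 -> R
  R (position 17) -> position (17+13) mod 26 = 4 -> E
  N (position 13) -> position (13+13) mod 26 = 0 -> A
  E (position 4) -> position (4+13) mod 26 = 17 -> R
  L (position 11) -> position (11+13) mod 26 = 24 -> Y
Result: XREARY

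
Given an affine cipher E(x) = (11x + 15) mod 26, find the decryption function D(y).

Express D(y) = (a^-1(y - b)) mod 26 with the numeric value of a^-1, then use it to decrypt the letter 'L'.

Step 1: Find a^-1, the modular inverse of 11 mod 26.
Step 2: We need 11 * a^-1 = 1 (mod 26).
Step 3: 11 * 19 = 209 = 8 * 26 + 1, so a^-1 = 19.
Step 4: D(y) = 19(y - 15) mod 26.
Step 5: Apply to 'L' (y = 11): D(11) = 19 * (11 - 15) mod 26 = 19 * -4 mod 26 = 2 -> 'C'.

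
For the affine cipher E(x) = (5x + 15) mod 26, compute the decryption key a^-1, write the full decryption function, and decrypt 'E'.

Step 1: Find a^-1, the modular inverse of 5 mod 26.
Step 2: We need 5 * a^-1 = 1 (mod 26).
Step 3: 5 * 21 = 105 = 4 * 26 + 1, so a^-1 = 21.
Step 4: D(y) = 21(y - 15) mod 26.
Step 5: Apply to 'E' (y = 4): D(4) = 21 * (4 - 15) mod 26 = 21 * -11 mod 26 = 3 -> 'D'.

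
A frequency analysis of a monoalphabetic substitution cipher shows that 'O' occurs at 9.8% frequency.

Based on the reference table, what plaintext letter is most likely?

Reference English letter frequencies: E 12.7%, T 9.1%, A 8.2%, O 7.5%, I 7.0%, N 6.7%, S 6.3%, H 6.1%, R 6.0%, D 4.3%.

Step 1: The observed frequency is 9.8%.
Step 2: Compare with English frequencies:
  E: 12.7% (difference: 2.9%)
  T: 9.1% (difference: 0.7%) <-- closest
  A: 8.2% (difference: 1.6%)
  O: 7.5% (difference: 2.3%)
  I: 7.0% (difference: 2.8%)
  N: 6.7% (difference: 3.1%)
  S: 6.3% (difference: 3.5%)
  H: 6.1% (difference: 3.7%)
  R: 6.0% (difference: 3.8%)
  D: 4.3% (difference: 5.5%)
Step 3: 'O' most likely represents 'T' (frequency 9.1%).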